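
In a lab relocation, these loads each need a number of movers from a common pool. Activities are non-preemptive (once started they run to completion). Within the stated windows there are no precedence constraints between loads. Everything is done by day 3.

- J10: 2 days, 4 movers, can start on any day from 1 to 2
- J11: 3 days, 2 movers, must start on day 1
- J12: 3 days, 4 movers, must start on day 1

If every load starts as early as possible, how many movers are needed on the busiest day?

Early-start schedule: J10@1, J11@1, J12@1.
Load per day: day 1: 10, day 2: 10, day 3: 6.
Peak is 10.

10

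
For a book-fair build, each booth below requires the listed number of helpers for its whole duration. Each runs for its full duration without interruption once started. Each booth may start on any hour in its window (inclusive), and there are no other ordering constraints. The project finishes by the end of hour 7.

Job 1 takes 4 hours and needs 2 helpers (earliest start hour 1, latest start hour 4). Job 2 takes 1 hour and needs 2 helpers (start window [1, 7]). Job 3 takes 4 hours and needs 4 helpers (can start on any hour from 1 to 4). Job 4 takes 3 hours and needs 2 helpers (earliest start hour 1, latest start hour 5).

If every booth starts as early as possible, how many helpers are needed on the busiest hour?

10

Early-start schedule: Job 1@1, Job 2@1, Job 3@1, Job 4@1.
Load per hour: hour 1: 10, hour 2: 8, hour 3: 8, hour 4: 6, hour 5: 0, hour 6: 0, hour 7: 0.
Peak is 10.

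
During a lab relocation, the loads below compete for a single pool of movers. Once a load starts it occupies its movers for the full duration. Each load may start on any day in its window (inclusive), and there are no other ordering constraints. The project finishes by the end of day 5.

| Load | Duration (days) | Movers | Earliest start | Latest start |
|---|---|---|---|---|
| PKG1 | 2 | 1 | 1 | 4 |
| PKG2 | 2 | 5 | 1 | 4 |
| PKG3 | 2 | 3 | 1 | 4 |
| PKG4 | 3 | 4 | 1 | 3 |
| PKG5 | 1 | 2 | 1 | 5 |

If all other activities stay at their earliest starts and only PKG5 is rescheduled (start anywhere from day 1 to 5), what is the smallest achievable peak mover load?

PKG5@1: d1:15  d2:13  d3:4  d4:0  d5:0 → peak 15
PKG5@2: d1:13  d2:15  d3:4  d4:0  d5:0 → peak 15
PKG5@3: d1:13  d2:13  d3:6  d4:0  d5:0 → peak 13
PKG5@4: d1:13  d2:13  d3:4  d4:2  d5:0 → peak 13
PKG5@5: d1:13  d2:13  d3:4  d4:0  d5:2 → peak 13
Best is PKG5@3, peak 13.

13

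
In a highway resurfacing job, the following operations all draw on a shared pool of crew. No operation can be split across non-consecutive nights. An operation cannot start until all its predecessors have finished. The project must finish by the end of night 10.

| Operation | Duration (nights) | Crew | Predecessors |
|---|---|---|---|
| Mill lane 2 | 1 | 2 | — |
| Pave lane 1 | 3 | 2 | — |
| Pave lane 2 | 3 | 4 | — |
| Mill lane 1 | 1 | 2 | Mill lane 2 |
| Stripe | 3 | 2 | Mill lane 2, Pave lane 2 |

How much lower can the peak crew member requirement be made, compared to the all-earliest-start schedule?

Early-start peak: n1:8  n2:8  n3:6  n4:2  n5:2  n6:2  n7:0  n8:0  n9:0  n10:0 ⇒ 8.
Leveled (Mill lane 2@1, Pave lane 1@1, Pave lane 2@4, Mill lane 1@2, Stripe@7): n1:4  n2:4  n3:2  n4:4  n5:4  n6:4  n7:2  n8:2  n9:2  n10:0 ⇒ 4.
Reduction 8 − 4 = 4.

4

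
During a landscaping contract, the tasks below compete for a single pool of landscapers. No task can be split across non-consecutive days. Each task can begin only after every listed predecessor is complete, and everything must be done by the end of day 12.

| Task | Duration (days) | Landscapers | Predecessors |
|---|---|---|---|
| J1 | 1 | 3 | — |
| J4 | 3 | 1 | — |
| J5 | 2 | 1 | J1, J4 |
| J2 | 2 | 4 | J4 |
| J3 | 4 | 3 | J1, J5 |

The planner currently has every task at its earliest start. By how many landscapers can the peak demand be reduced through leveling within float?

1

Early-start peak: d1:4  d2:1  d3:1  d4:5  d5:5  d6:3  d7:3  d8:3  d9:3  d10:0  d11:0  d12:0 ⇒ 5.
Leveled (J1@1, J4@1, J5@4, J2@6, J3@8): d1:4  d2:1  d3:1  d4:1  d5:1  d6:4  d7:4  d8:3  d9:3  d10:3  d11:3  d12:0 ⇒ 4.
Reduction 5 − 4 = 1.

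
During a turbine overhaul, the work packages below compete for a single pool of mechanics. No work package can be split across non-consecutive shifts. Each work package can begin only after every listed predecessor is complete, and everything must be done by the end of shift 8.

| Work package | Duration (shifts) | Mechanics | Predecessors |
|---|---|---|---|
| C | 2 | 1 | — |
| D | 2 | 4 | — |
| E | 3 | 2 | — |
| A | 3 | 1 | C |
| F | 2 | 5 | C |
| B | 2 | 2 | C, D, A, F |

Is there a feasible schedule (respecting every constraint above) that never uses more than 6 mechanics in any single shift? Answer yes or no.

yes

Schedule C@1, D@1, E@5, A@3, F@3, B@6: s1:5  s2:5  s3:6  s4:6  s5:3  s6:4  s7:4  s8:0 — peak 6 ≤ 6.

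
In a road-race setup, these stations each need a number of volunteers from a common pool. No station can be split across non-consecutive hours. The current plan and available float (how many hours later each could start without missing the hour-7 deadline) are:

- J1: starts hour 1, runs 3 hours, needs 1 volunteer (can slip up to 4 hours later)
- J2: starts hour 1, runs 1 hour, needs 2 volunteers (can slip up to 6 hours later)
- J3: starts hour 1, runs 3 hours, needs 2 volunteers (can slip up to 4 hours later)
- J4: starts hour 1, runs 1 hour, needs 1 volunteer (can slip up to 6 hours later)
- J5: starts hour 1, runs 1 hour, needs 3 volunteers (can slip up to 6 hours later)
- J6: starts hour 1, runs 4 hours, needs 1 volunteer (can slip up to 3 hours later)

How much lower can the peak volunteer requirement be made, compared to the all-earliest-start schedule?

Early-start peak: h1:10  h2:4  h3:4  h4:1  h5:0  h6:0  h7:0 ⇒ 10.
Leveled (J1@1, J2@1, J3@4, J4@2, J5@7, J6@2): h1:3  h2:3  h3:2  h4:3  h5:3  h6:2  h7:3 ⇒ 3.
Reduction 10 − 3 = 7.

7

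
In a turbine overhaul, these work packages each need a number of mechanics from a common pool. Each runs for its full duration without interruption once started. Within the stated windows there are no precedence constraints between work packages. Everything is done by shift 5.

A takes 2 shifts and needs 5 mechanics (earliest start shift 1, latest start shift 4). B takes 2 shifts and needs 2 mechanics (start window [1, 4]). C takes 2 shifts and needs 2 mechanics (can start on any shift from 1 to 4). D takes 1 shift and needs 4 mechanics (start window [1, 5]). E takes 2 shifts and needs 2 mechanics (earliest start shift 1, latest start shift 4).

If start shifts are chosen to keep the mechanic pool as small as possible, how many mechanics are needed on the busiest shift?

Early-start (A@1, B@1, C@1, D@1, E@1) gives peak 15: s1:15  s2:11  s3:0  s4:0  s5:0.
Shift B→3, C→3, D→5, E→3.
Schedule A@1, B@3, C@3, D@5, E@3: s1:5  s2:5  s3:6  s4:6  s5:4 — peak 6.
Total mechanic-shifts = 26 over 5 shifts ⇒ peak ≥ ⌈26/5⌉ = 6, so 6 is optimal.

6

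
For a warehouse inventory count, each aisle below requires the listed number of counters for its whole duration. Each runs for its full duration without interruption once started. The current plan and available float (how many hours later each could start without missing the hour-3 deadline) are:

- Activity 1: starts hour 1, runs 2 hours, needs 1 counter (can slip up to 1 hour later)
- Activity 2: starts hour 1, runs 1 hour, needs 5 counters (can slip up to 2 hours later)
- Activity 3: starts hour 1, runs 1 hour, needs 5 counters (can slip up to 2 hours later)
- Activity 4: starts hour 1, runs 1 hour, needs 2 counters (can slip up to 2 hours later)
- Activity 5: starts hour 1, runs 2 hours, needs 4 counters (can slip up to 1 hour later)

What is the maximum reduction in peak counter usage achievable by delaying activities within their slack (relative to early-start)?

8

Early-start peak: h1:17  h2:5  h3:0 ⇒ 17.
Leveled (Activity 1@1, Activity 2@1, Activity 3@3, Activity 4@1, Activity 5@2): h1:8  h2:5  h3:9 ⇒ 9.
Reduction 17 − 9 = 8.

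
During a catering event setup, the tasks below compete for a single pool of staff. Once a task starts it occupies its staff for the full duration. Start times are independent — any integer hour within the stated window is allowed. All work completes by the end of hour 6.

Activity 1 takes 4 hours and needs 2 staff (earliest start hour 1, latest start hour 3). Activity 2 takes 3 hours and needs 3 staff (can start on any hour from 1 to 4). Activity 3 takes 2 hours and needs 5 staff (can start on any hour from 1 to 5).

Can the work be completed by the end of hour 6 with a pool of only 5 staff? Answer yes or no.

yes

Schedule Activity 1@1, Activity 2@1, Activity 3@5: h1:5  h2:5  h3:5  h4:2  h5:5  h6:5 — peak 5 ≤ 5.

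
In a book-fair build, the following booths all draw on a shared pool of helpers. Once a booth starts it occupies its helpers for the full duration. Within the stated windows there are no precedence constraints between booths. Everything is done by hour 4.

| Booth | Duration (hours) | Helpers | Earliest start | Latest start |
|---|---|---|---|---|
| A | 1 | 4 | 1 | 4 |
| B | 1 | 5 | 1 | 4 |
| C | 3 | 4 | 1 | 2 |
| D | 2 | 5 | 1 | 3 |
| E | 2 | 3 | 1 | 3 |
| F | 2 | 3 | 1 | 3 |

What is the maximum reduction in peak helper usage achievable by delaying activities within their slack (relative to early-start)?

12

Early-start peak: h1:24  h2:15  h3:4  h4:0 ⇒ 24.
Leveled (A@1, B@1, C@2, D@2, E@1, F@3): h1:12  h2:12  h3:12  h4:7 ⇒ 12.
Reduction 24 − 12 = 12.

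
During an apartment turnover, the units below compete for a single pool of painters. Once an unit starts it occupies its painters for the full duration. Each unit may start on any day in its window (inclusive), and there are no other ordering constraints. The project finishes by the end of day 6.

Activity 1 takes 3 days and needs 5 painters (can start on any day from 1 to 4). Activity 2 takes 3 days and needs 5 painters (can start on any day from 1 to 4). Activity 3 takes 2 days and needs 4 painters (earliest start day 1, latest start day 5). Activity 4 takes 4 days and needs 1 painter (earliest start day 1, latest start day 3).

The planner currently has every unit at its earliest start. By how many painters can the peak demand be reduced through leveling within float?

6

Early-start peak: d1:15  d2:15  d3:11  d4:1  d5:0  d6:0 ⇒ 15.
Leveled (Activity 1@1, Activity 2@4, Activity 3@1, Activity 4@3): d1:9  d2:9  d3:6  d4:6  d5:6  d6:6 ⇒ 9.
Reduction 15 − 9 = 6.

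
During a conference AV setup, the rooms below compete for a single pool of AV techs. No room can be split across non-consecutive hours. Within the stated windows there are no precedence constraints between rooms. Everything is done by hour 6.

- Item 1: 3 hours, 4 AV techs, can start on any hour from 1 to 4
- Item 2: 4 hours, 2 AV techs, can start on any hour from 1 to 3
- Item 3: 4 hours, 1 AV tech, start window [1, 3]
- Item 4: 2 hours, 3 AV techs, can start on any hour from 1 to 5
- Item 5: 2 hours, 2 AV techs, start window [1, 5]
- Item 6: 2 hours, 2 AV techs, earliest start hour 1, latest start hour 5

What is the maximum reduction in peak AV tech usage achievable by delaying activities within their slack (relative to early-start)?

7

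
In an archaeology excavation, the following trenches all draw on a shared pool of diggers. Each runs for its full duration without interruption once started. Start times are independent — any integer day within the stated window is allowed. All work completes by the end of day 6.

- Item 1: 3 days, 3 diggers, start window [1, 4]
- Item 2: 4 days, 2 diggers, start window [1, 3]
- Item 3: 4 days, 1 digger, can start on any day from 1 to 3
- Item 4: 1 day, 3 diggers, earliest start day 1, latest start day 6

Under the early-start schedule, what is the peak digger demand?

9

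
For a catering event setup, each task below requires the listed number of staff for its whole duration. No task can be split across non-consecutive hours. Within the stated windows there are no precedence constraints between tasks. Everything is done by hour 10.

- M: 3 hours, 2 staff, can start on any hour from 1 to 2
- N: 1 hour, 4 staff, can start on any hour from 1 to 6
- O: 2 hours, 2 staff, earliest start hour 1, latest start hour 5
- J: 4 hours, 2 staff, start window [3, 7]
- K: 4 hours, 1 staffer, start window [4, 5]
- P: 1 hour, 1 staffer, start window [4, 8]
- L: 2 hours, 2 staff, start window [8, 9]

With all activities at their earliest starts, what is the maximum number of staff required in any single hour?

8

Early-start schedule: M@1, N@1, O@1, J@3, K@4, P@4, L@8.
Load per hour: hour 1: 8, hour 2: 4, hour 3: 4, hour 4: 4, hour 5: 3, hour 6: 3, hour 7: 1, hour 8: 2, hour 9: 2, hour 10: 0.
Peak is 8.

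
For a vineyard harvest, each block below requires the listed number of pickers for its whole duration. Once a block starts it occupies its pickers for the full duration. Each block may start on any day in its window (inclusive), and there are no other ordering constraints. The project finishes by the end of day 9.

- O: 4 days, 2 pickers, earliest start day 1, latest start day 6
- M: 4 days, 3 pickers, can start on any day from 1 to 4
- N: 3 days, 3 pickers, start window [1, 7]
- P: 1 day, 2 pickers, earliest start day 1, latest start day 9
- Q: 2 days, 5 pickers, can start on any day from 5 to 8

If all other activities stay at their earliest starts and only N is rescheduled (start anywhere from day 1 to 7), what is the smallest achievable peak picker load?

N@1: d1:10  d2:8  d3:8  d4:5  d5:5  d6:5  d7:0  d8:0  d9:0 → peak 10
N@2: d1:7  d2:8  d3:8  d4:8  d5:5  d6:5  d7:0  d8:0  d9:0 → peak 8
N@3: d1:7  d2:5  d3:8  d4:8  d5:8  d6:5  d7:0  d8:0  d9:0 → peak 8
N@4: d1:7  d2:5  d3:5  d4:8  d5:8  d6:8  d7:0  d8:0  d9:0 → peak 8
N@5: d1:7  d2:5  d3:5  d4:5  d5:8  d6:8  d7:3  d8:0  d9:0 → peak 8
N@6: d1:7  d2:5  d3:5  d4:5  d5:5  d6:8  d7:3  d8:3  d9:0 → peak 8
N@7: d1:7  d2:5  d3:5  d4:5  d5:5  d6:5  d7:3  d8:3  d9:3 → peak 7
Best is N@7, peak 7.

7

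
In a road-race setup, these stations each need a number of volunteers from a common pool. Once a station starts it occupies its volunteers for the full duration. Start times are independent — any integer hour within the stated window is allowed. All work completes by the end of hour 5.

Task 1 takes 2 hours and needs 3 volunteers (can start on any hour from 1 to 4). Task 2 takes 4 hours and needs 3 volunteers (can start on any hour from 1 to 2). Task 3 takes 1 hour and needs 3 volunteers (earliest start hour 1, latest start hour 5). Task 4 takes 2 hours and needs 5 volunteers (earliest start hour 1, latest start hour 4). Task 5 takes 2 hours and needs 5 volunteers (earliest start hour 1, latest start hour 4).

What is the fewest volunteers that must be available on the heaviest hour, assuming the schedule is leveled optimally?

Early-start (Task 1@1, Task 2@1, Task 3@1, Task 4@1, Task 5@1) gives peak 19: h1:19  h2:16  h3:3  h4:3  h5:0.
Shift Task 4→2, Task 5→4.
Schedule Task 1@1, Task 2@1, Task 3@1, Task 4@2, Task 5@4: h1:9  h2:11  h3:8  h4:8  h5:5 — peak 11.

11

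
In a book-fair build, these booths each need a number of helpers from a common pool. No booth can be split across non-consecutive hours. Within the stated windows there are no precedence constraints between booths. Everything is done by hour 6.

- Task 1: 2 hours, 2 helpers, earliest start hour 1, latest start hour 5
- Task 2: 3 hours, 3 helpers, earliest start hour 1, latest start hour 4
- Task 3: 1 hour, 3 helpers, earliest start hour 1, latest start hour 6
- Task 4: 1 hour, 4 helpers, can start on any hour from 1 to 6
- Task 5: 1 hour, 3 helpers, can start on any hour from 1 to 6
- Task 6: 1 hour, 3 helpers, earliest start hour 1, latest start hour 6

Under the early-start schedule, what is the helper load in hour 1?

18

At early start, hour 1 has: Task 1, Task 2, Task 3, Task 4, Task 5, Task 6.
Demand: 2 + 3 + 3 + 4 + 3 + 3 = 18.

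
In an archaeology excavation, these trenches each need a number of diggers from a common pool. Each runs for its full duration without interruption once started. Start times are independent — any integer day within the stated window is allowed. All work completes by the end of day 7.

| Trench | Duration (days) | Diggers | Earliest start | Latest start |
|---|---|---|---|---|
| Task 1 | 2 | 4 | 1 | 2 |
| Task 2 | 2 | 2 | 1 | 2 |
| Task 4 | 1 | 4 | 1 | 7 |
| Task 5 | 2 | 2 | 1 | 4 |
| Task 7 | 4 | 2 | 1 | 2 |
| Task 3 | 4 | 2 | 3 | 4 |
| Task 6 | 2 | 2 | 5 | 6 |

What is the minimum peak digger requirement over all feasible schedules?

8

Early-start (Task 1@1, Task 2@1, Task 4@1, Task 5@1, Task 7@1, Task 3@3, Task 6@5) gives peak 14: d1:14  d2:10  d3:4  d4:4  d5:4  d6:4  d7:0.
Shift Task 4→3, Task 5→3, Task 3→4.
Schedule Task 1@1, Task 2@1, Task 4@3, Task 5@3, Task 7@1, Task 3@4, Task 6@5: d1:8  d2:8  d3:8  d4:6  d5:4  d6:4  d7:2 — peak 8.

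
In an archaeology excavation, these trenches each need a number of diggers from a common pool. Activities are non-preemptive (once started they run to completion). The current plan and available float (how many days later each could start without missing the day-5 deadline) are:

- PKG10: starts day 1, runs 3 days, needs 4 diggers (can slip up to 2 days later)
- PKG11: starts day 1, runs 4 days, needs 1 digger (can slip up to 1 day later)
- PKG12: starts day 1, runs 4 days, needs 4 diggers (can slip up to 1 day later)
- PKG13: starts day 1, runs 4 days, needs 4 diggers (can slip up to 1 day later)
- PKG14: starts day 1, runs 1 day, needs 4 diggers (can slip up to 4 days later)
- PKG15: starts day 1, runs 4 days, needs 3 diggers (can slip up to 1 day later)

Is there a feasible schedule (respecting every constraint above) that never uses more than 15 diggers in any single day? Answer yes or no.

no

The minimum achievable peak is 16; 15 < 16, so no feasible schedule stays within the cap.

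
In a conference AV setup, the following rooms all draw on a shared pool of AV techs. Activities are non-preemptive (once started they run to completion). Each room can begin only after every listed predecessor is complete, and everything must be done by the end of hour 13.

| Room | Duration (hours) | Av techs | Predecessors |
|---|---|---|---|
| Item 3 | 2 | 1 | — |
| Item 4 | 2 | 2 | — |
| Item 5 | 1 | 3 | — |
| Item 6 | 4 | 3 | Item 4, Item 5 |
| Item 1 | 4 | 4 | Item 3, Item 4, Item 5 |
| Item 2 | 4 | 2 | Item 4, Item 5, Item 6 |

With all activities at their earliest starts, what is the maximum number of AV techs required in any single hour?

Early-start schedule: Item 3@1, Item 4@1, Item 5@1, Item 6@3, Item 1@3, Item 2@7.
Load per hour: hour 1: 6, hour 2: 3, hour 3: 7, hour 4: 7, hour 5: 7, hour 6: 7, hour 7: 2, hour 8: 2, hour 9: 2, hour 10: 2, hour 11: 0, hour 12: 0, hour 13: 0.
Peak is 7.

7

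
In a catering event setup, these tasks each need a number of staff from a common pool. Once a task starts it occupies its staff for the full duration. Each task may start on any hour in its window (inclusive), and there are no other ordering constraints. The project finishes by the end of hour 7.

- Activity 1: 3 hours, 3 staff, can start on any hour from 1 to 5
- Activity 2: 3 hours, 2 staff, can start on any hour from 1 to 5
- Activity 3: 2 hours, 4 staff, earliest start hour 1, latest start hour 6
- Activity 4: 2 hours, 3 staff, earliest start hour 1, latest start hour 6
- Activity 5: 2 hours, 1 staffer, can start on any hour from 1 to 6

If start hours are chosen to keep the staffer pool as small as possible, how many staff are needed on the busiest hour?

5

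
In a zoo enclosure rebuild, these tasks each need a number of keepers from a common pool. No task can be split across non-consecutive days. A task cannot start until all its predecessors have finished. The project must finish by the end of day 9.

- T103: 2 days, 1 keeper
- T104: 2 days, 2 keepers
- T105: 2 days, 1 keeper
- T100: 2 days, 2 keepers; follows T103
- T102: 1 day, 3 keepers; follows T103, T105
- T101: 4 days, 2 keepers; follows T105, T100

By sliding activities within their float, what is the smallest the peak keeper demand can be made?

3

Early-start (T103@1, T104@1, T105@1, T100@3, T102@3, T101@5) gives peak 5: d1:4  d2:4  d3:5  d4:2  d5:2  d6:2  d7:2  d8:2  d9:0.
Shift T105→3, T102→5, T101→6.
Schedule T103@1, T104@1, T105@3, T100@3, T102@5, T101@6: d1:3  d2:3  d3:3  d4:3  d5:3  d6:2  d7:2  d8:2  d9:2 — peak 3.
Total keeper-days = 23 over 9 days ⇒ peak ≥ ⌈23/9⌉ = 3, so 3 is optimal.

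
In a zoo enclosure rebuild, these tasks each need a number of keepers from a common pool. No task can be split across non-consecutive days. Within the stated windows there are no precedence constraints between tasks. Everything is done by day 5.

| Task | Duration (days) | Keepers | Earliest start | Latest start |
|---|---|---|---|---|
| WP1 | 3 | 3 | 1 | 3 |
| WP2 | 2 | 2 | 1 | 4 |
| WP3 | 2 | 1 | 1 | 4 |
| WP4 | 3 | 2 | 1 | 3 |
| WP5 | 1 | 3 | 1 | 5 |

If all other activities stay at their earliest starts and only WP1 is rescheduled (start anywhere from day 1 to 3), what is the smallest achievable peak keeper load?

WP1@1: d1:11  d2:8  d3:5  d4:0  d5:0 → peak 11
WP1@2: d1:8  d2:8  d3:5  d4:3  d5:0 → peak 8
WP1@3: d1:8  d2:5  d3:5  d4:3  d5:3 → peak 8
Best is WP1@2, peak 8.

8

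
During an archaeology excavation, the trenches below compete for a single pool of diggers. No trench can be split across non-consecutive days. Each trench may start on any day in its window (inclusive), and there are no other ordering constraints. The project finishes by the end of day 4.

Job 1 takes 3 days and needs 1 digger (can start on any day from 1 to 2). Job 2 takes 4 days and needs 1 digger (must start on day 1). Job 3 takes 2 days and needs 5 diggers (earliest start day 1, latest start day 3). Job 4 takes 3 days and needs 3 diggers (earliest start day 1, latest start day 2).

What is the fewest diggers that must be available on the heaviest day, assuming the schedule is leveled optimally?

Schedule Job 1@1, Job 2@1, Job 3@1, Job 4@1: d1:10  d2:10  d3:5  d4:1 — peak 10.
No arrangement of the 12 feasible schedules does better.

10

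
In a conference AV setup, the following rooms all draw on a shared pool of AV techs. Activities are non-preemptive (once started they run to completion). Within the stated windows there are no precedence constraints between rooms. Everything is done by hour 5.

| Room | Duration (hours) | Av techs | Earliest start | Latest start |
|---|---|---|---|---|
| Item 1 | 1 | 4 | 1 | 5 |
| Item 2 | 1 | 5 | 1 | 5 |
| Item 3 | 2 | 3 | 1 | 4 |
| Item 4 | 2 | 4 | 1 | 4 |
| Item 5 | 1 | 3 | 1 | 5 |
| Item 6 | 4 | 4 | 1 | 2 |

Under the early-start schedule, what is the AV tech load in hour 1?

At early start, hour 1 has: Item 1, Item 2, Item 3, Item 4, Item 5, Item 6.
Demand: 4 + 5 + 3 + 4 + 3 + 4 = 23.

23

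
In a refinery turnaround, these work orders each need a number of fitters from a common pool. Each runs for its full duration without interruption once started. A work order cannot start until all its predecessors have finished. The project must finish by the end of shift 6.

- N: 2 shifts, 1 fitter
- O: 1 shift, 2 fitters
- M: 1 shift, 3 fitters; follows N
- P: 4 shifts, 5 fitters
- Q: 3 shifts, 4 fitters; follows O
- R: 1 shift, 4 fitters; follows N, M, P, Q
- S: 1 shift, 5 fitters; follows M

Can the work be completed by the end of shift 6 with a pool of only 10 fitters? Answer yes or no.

yes

Schedule N@1, O@1, M@5, P@1, Q@3, R@6, S@6: s1:8  s2:6  s3:9  s4:9  s5:7  s6:9 — peak 9 ≤ 10.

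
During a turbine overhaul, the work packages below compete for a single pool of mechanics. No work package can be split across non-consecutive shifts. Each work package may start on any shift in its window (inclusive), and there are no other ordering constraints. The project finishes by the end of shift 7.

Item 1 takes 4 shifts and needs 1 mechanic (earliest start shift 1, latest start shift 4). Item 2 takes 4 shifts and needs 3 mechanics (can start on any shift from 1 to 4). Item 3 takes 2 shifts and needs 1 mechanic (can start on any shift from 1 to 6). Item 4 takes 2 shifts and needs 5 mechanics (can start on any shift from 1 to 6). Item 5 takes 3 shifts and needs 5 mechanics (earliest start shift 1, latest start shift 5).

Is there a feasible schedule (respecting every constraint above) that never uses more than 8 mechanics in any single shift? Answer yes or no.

yes

Schedule Item 1@1, Item 2@3, Item 3@1, Item 4@1, Item 5@5: s1:7  s2:7  s3:4  s4:4  s5:8  s6:8  s7:5 — peak 8 ≤ 8.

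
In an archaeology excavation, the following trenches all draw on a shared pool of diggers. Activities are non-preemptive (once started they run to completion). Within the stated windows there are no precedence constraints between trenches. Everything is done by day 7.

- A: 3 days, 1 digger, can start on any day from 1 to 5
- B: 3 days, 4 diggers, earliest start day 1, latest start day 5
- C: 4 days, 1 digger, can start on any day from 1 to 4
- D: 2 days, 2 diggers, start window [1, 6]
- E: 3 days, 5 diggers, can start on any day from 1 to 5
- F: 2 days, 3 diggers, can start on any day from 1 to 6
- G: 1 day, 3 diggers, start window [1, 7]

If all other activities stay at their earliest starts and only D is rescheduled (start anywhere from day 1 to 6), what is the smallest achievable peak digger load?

17

D@1: d1:19  d2:16  d3:11  d4:1  d5:0  d6:0  d7:0 → peak 19
D@2: d1:17  d2:16  d3:13  d4:1  d5:0  d6:0  d7:0 → peak 17
D@3: d1:17  d2:14  d3:13  d4:3  d5:0  d6:0  d7:0 → peak 17
D@4: d1:17  d2:14  d3:11  d4:3  d5:2  d6:0  d7:0 → peak 17
D@5: d1:17  d2:14  d3:11  d4:1  d5:2  d6:2  d7:0 → peak 17
D@6: d1:17  d2:14  d3:11  d4:1  d5:0  d6:2  d7:2 → peak 17
Best is D@2, peak 17.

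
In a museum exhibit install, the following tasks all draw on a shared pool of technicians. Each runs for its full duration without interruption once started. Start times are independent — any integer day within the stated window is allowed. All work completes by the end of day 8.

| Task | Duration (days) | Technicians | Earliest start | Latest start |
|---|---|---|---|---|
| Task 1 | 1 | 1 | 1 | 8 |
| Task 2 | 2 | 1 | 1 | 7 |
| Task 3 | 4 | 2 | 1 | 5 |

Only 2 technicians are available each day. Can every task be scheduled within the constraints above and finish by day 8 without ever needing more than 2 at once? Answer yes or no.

Schedule Task 1@1, Task 2@1, Task 3@3: d1:2  d2:1  d3:2  d4:2  d5:2  d6:2  d7:0  d8:0 — peak 2 ≤ 2.

yes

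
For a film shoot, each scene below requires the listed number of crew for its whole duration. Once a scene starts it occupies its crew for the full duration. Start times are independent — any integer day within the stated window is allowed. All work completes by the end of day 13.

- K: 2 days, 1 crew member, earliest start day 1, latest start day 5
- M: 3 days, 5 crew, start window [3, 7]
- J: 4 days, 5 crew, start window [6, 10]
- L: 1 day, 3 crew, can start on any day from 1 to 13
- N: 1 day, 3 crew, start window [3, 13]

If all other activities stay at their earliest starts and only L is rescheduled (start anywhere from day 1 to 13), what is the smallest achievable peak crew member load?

L@1: d1:4  d2:1  d3:8  d4:5  d5:5  d6:5  d7:5  d8:5  d9:5  d10:0  d11:0  d12:0  d13:0 → peak 8
L@2: d1:1  d2:4  d3:8  d4:5  d5:5  d6:5  d7:5  d8:5  d9:5  d10:0  d11:0  d12:0  d13:0 → peak 8
L@3: d1:1  d2:1  d3:11  d4:5  d5:5  d6:5  d7:5  d8:5  d9:5  d10:0  d11:0  d12:0  d13:0 → peak 11
L@4: d1:1  d2:1  d3:8  d4:8  d5:5  d6:5  d7:5  d8:5  d9:5  d10:0  d11:0  d12:0  d13:0 → peak 8
L@5: d1:1  d2:1  d3:8  d4:5  d5:8  d6:5  d7:5  d8:5  d9:5  d10:0  d11:0  d12:0  d13:0 → peak 8
L@6: d1:1  d2:1  d3:8  d4:5  d5:5  d6:8  d7:5  d8:5  d9:5  d10:0  d11:0  d12:0  d13:0 → peak 8
L@7: d1:1  d2:1  d3:8  d4:5  d5:5  d6:5  d7:8  d8:5  d9:5  d10:0  d11:0  d12:0  d13:0 → peak 8
L@8: d1:1  d2:1  d3:8  d4:5  d5:5  d6:5  d7:5  d8:8  d9:5  d10:0  d11:0  d12:0  d13:0 → peak 8
L@9: d1:1  d2:1  d3:8  d4:5  d5:5  d6:5  d7:5  d8:5  d9:8  d10:0  d11:0  d12:0  d13:0 → peak 8
L@10: d1:1  d2:1  d3:8  d4:5  d5:5  d6:5  d7:5  d8:5  d9:5  d10:3  d11:0  d12:0  d13:0 → peak 8
L@11: d1:1  d2:1  d3:8  d4:5  d5:5  d6:5  d7:5  d8:5  d9:5  d10:0  d11:3  d12:0  d13:0 → peak 8
L@12: d1:1  d2:1  d3:8  d4:5  d5:5  d6:5  d7:5  d8:5  d9:5  d10:0  d11:0  d12:3  d13:0 → peak 8
L@13: d1:1  d2:1  d3:8  d4:5  d5:5  d6:5  d7:5  d8:5  d9:5  d10:0  d11:0  d12:0  d13:3 → peak 8
Best is L@1, peak 8.

8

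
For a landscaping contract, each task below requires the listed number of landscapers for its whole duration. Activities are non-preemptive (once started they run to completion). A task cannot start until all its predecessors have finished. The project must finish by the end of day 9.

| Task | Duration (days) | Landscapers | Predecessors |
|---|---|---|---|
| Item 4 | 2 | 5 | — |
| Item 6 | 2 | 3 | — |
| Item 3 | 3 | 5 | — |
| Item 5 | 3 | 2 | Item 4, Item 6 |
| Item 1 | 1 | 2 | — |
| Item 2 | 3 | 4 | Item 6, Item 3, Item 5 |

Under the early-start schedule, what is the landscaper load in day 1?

15

At early start, day 1 has: Item 4, Item 6, Item 3, Item 1.
Demand: 5 + 3 + 5 + 2 = 15.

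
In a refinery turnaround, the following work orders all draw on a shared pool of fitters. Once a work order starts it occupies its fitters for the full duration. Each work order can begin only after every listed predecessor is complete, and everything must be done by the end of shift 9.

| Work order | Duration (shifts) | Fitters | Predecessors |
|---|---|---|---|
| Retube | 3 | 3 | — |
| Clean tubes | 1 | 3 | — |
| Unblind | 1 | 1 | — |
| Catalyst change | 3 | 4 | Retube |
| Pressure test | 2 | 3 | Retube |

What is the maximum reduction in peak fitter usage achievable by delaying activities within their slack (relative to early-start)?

Early-start peak: s1:7  s2:3  s3:3  s4:7  s5:7  s6:4  s7:0  s8:0  s9:0 ⇒ 7.
Leveled (Retube@1, Clean tubes@4, Unblind@1, Catalyst change@5, Pressure test@8): s1:4  s2:3  s3:3  s4:3  s5:4  s6:4  s7:4  s8:3  s9:3 ⇒ 4.
Reduction 7 − 4 = 3.

3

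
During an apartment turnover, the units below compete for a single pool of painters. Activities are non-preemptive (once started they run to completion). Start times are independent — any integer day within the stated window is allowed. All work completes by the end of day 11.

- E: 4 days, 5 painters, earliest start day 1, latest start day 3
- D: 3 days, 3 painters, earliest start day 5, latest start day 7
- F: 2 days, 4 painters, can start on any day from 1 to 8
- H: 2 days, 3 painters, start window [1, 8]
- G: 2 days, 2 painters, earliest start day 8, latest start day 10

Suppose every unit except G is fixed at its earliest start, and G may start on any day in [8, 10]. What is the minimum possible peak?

12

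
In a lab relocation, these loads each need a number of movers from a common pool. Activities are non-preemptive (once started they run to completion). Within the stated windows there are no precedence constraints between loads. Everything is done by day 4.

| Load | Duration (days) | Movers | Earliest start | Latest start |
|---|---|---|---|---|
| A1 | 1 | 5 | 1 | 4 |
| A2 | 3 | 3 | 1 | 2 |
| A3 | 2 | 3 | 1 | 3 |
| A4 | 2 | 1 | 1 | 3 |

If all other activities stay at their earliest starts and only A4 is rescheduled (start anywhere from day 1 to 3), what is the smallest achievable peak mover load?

11

A4@1: d1:12  d2:7  d3:3  d4:0 → peak 12
A4@2: d1:11  d2:7  d3:4  d4:0 → peak 11
A4@3: d1:11  d2:6  d3:4  d4:1 → peak 11
Best is A4@2, peak 11.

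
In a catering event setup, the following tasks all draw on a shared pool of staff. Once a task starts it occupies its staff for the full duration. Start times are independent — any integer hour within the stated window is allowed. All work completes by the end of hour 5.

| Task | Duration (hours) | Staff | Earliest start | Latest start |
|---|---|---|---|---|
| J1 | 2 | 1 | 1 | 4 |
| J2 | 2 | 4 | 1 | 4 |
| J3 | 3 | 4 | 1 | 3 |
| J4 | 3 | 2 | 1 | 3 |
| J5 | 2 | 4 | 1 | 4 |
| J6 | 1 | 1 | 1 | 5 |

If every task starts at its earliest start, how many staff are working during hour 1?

At early start, hour 1 has: J1, J2, J3, J4, J5, J6.
Demand: 1 + 4 + 4 + 2 + 4 + 1 = 16.

16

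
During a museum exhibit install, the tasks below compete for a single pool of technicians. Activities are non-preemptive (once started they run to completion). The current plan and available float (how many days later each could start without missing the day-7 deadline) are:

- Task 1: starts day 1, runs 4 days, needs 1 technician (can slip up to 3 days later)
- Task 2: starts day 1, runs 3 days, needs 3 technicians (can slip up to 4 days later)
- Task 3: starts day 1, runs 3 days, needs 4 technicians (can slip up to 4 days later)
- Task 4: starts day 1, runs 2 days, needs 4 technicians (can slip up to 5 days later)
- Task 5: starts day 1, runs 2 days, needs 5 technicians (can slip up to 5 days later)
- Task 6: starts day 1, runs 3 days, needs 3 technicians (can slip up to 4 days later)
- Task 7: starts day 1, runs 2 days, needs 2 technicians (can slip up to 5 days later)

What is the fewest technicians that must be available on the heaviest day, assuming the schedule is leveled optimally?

9

Early-start (Task 1@1, Task 2@1, Task 3@1, Task 4@1, Task 5@1, Task 6@1, Task 7@1) gives peak 22: d1:22  d2:22  d3:11  d4:1  d5:0  d6:0  d7:0.
Shift Task 4→4, Task 5→6, Task 6→5, Task 7→4.
Schedule Task 1@1, Task 2@1, Task 3@1, Task 4@4, Task 5@6, Task 6@5, Task 7@4: d1:8  d2:8  d3:8  d4:7  d5:9  d6:8  d7:8 — peak 9.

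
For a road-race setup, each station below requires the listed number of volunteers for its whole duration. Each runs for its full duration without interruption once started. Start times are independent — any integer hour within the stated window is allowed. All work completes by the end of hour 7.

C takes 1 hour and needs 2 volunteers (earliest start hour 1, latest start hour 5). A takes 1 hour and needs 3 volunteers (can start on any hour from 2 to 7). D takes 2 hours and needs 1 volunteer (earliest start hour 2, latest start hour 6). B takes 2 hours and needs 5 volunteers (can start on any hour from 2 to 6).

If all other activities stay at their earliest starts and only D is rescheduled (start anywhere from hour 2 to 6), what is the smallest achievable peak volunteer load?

D@2: h1:2  h2:9  h3:6  h4:0  h5:0  h6:0  h7:0 → peak 9
D@3: h1:2  h2:8  h3:6  h4:1  h5:0  h6:0  h7:0 → peak 8
D@4: h1:2  h2:8  h3:5  h4:1  h5:1  h6:0  h7:0 → peak 8
D@5: h1:2  h2:8  h3:5  h4:0  h5:1  h6:1  h7:0 → peak 8
D@6: h1:2  h2:8  h3:5  h4:0  h5:0  h6:1  h7:1 → peak 8
Best is D@3, peak 8.

8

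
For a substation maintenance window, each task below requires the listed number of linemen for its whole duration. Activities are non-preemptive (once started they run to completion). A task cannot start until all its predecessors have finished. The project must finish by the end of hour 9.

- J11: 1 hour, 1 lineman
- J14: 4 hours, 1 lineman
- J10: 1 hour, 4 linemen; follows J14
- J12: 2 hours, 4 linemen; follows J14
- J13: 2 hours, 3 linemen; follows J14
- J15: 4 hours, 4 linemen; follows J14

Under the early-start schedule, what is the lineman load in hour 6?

At early start, hour 6 has: J12, J13, J15.
Demand: 4 + 3 + 4 = 11.

11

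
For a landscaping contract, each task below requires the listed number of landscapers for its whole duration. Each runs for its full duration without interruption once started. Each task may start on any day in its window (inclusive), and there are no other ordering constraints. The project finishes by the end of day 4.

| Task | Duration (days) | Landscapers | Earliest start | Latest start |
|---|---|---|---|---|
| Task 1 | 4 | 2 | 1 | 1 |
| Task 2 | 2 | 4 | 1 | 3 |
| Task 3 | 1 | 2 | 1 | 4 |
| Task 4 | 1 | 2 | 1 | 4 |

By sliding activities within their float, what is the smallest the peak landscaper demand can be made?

Early-start (Task 1@1, Task 2@1, Task 3@1, Task 4@1) gives peak 10: d1:10  d2:6  d3:2  d4:2.
Shift Task 3→3, Task 4→3.
Schedule Task 1@1, Task 2@1, Task 3@3, Task 4@3: d1:6  d2:6  d3:6  d4:2 — peak 6.

6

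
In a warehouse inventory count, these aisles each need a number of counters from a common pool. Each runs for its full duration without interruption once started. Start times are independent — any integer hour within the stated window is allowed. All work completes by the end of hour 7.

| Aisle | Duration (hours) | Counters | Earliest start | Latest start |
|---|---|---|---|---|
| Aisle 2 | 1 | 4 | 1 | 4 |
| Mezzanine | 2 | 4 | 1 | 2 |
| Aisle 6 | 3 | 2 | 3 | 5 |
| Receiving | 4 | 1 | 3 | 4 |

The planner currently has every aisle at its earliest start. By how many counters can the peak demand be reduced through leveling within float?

Early-start peak: h1:8  h2:4  h3:3  h4:3  h5:3  h6:1  h7:0 ⇒ 8.
Leveled (Aisle 2@1, Mezzanine@2, Aisle 6@4, Receiving@4): h1:4  h2:4  h3:4  h4:3  h5:3  h6:3  h7:1 ⇒ 4.
Reduction 8 − 4 = 4.

4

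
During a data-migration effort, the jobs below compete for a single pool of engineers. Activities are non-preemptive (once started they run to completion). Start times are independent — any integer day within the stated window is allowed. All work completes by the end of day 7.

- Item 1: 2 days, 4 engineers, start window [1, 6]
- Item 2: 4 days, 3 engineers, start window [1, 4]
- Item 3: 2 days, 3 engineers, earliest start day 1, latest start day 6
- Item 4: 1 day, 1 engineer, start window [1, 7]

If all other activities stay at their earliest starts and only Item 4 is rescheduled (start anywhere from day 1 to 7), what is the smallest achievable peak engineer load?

10

Item 4@1: d1:11  d2:10  d3:3  d4:3  d5:0  d6:0  d7:0 → peak 11
Item 4@2: d1:10  d2:11  d3:3  d4:3  d5:0  d6:0  d7:0 → peak 11
Item 4@3: d1:10  d2:10  d3:4  d4:3  d5:0  d6:0  d7:0 → peak 10
Item 4@4: d1:10  d2:10  d3:3  d4:4  d5:0  d6:0  d7:0 → peak 10
Item 4@5: d1:10  d2:10  d3:3  d4:3  d5:1  d6:0  d7:0 → peak 10
Item 4@6: d1:10  d2:10  d3:3  d4:3  d5:0  d6:1  d7:0 → peak 10
Item 4@7: d1:10  d2:10  d3:3  d4:3  d5:0  d6:0  d7:1 → peak 10
Best is Item 4@3, peak 10.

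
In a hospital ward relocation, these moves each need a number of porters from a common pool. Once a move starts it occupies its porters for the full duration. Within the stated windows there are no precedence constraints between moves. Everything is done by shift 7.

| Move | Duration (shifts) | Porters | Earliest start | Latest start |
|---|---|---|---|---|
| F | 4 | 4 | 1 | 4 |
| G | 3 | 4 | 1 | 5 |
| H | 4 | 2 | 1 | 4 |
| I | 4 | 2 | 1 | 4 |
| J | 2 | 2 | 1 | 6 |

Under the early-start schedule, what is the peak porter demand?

14

Early-start schedule: F@1, G@1, H@1, I@1, J@1.
Load per shift: shift 1: 14, shift 2: 14, shift 3: 12, shift 4: 8, shift 5: 0, shift 6: 0, shift 7: 0.
Peak is 14.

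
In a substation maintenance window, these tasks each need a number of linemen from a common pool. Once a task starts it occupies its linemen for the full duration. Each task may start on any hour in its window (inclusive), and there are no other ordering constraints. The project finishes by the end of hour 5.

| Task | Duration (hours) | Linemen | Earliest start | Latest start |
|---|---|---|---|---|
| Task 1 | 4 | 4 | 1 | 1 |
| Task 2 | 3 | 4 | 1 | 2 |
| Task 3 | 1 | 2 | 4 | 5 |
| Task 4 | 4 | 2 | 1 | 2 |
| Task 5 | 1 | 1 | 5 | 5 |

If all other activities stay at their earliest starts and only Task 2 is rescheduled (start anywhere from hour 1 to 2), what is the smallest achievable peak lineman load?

Task 2@1: h1:10  h2:10  h3:10  h4:8  h5:1 → peak 10
Task 2@2: h1:6  h2:10  h3:10  h4:12  h5:1 → peak 12
Best is Task 2@1, peak 10.

10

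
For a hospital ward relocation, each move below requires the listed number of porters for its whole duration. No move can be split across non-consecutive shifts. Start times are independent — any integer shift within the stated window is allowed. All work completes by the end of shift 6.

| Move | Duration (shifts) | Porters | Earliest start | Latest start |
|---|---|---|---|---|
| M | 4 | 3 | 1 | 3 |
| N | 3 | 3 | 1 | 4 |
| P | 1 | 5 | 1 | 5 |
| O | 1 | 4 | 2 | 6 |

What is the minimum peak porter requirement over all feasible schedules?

Early-start (M@1, N@1, P@1, O@2) gives peak 11: s1:11  s2:10  s3:6  s4:3  s5:0  s6:0.
Shift P→5, O→6.
Schedule M@1, N@1, P@5, O@6: s1:6  s2:6  s3:6  s4:3  s5:5  s6:4 — peak 6.

6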